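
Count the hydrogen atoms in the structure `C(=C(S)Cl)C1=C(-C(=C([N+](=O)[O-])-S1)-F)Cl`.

2

Hydrogens are implicit in SMILES; fill each atom to its normal valence:
  4 × C (aromatic): no H
  2 × Cl: no H
  1 × C: 1 H
  1 × C: no H
  1 × F: no H
  1 × N (charge +1): no H
  1 × O: no H
  1 × O (charge -1): no H
  1 × S: 1 H
  1 × S (aromatic): no H
  Total hydrogens = 2.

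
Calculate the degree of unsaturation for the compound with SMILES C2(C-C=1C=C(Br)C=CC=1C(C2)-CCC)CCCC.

5

Molecular formula from the SMILES: C17H25Br.
DoU = (2C + 2 + N − H − X)/2 = (2·17 + 2 + 0 − 25 − 1)/2 = 10/2 = 5.
(Structurally: 2 ring(s) + 3 π bond(s) = 5.)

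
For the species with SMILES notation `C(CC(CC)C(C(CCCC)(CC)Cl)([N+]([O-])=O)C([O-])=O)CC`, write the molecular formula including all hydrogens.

Heavy atoms from the SMILES: 16 C, 1 Cl, 1 N, 4 O.
Implicit hydrogens by atom environment:
  8 × C: 2 H each → 16
  4 × C: 3 H each → 12
  3 × C: no H
  2 × O: no H
  2 × O (charge -1): no H
  1 × C: 1 H
  1 × Cl: no H
  1 × N (charge +1): no H
  Total hydrogens = 29.
Net charge -1.
Molecular formula: C16H29ClNO4-

C16H29ClNO4-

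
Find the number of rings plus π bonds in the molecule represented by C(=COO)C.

Molecular formula from the SMILES: C3H6O2.
DoU = (2C + 2 + N − H − X)/2 = (2·3 + 2 + 0 − 6 − 0)/2 = 2/2 = 1.
(Structurally: 0 ring(s) + 1 π bond(s) = 1.)

1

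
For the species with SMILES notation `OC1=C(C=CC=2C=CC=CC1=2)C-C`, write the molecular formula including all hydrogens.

Heavy atoms from the SMILES: 12 C, 1 O.
Implicit hydrogens by atom environment:
  6 × C (aromatic): 1 H each → 6
  4 × C (aromatic): no H
  1 × C: 3 H
  1 × C: 2 H
  1 × O: 1 H
  Total hydrogens = 12.
Molecular formula: C12H12O

C12H12O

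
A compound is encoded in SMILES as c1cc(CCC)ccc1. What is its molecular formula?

Heavy atoms from the SMILES: 9 C.
Implicit hydrogens by atom environment:
  5 × C (aromatic): 1 H each → 5
  2 × C: 2 H each → 4
  1 × C: 3 H
  1 × C (aromatic): no H
  Total hydrogens = 12.
Molecular formula: C9H12

C9H12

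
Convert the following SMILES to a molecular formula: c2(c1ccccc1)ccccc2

Heavy atoms from the SMILES: 12 C.
Implicit hydrogens by atom environment:
  10 × C (aromatic): 1 H each → 10
  2 × C (aromatic): no H
  Total hydrogens = 10.
Molecular formula: C12H10

C12H10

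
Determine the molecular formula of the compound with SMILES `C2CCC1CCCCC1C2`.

Heavy atoms from the SMILES: 10 C.
Implicit hydrogens by atom environment:
  8 × C: 2 H each → 16
  2 × C: 1 H each → 2
  Total hydrogens = 18.
Molecular formula: C10H18

C10H18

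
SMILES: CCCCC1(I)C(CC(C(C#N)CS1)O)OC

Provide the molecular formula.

C12H20INO2S

Heavy atoms from the SMILES: 12 C, 1 I, 1 N, 2 O, 1 S.
Implicit hydrogens by atom environment:
  5 × C: 2 H each → 10
  3 × C: 1 H each → 3
  2 × C: 3 H each → 6
  2 × C: no H
  1 × I: no H
  1 × N: no H
  1 × O: 1 H
  1 × O: no H
  1 × S: no H
  Total hydrogens = 20.
Molecular formula: C12H20INO2S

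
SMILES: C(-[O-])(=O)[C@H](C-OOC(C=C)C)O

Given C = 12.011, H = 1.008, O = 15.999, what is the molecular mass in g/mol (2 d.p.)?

175.16

Molecular formula: C7H11O5-.
M = 7×12.011 + 11×1.008 + 5×15.999 = 175.16 g/mol.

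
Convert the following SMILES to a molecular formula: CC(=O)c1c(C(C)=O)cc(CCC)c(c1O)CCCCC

C18H26O3

Heavy atoms from the SMILES: 18 C, 3 O.
Implicit hydrogens by atom environment:
  6 × C: 2 H each → 12
  5 × C (aromatic): no H
  4 × C: 3 H each → 12
  2 × C: no H
  2 × O: no H
  1 × C (aromatic): 1 H
  1 × O: 1 H
  Total hydrogens = 26.
Molecular formula: C18H26O3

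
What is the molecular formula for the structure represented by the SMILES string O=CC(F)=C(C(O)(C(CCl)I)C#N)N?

Heavy atoms from the SMILES: 7 C, 1 Cl, 1 F, 1 I, 2 N, 2 O.
Implicit hydrogens by atom environment:
  4 × C: no H
  2 × C: 1 H each → 2
  1 × C: 2 H
  1 × Cl: no H
  1 × F: no H
  1 × I: no H
  1 × N: 2 H
  1 × N: no H
  1 × O: 1 H
  1 × O: no H
  Total hydrogens = 7.
Molecular formula: C7H7ClFIN2O2

C7H7ClFIN2O2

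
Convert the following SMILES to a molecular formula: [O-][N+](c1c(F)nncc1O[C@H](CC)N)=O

C7H9FN4O3

Heavy atoms from the SMILES: 7 C, 1 F, 4 N, 3 O.
Implicit hydrogens by atom environment:
  3 × C (aromatic): no H
  2 × N (aromatic): no H
  2 × O: no H
  1 × C: 3 H
  1 × C: 2 H
  1 × C (aromatic): 1 H
  1 × C: 1 H
  1 × F: no H
  1 × N: 2 H
  1 × N (charge +1): no H
  1 × O (charge -1): no H
  Total hydrogens = 9.
Molecular formula: C7H9FN4O3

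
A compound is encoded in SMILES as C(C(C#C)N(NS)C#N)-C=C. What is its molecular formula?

C7H9N3S

Heavy atoms from the SMILES: 7 C, 3 N, 1 S.
Implicit hydrogens by atom environment:
  3 × C: 1 H each → 3
  2 × C: 2 H each → 4
  2 × C: no H
  2 × N: no H
  1 × N: 1 H
  1 × S: 1 H
  Total hydrogens = 9.
Molecular formula: C7H9N3S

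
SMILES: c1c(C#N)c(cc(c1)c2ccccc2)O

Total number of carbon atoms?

13

The symbol for carbon appears 13 times in the SMILES. Lowercase c denotes aromatic carbon and counts toward C.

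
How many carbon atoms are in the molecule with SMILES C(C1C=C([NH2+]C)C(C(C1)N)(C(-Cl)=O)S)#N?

The symbol for carbon appears 9 times in the SMILES. (Cl is a single chlorine, not C + l.)

9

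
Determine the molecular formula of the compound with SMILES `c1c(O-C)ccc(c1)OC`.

Heavy atoms from the SMILES: 8 C, 2 O.
Implicit hydrogens by atom environment:
  4 × C (aromatic): 1 H each → 4
  2 × C: 3 H each → 6
  2 × C (aromatic): no H
  2 × O: no H
  Total hydrogens = 10.
Molecular formula: C8H10O2

C8H10O2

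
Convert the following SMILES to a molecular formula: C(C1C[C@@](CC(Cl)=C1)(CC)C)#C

Heavy atoms from the SMILES: 11 C, 1 Cl.
Implicit hydrogens by atom environment:
  3 × C: 2 H each → 6
  3 × C: 1 H each → 3
  3 × C: no H
  2 × C: 3 H each → 6
  1 × Cl: no H
  Total hydrogens = 15.
Molecular formula: C11H15Cl

C11H15Cl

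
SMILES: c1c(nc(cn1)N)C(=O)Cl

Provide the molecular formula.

Heavy atoms from the SMILES: 5 C, 1 Cl, 3 N, 1 O.
Implicit hydrogens by atom environment:
  2 × C (aromatic): 1 H each → 2
  2 × C (aromatic): no H
  2 × N (aromatic): no H
  1 × C: no H
  1 × Cl: no H
  1 × N: 2 H
  1 × O: no H
  Total hydrogens = 4.
Molecular formula: C5H4ClN3O

C5H4ClN3O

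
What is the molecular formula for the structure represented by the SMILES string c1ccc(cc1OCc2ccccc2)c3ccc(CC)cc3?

Heavy atoms from the SMILES: 21 C, 1 O.
Implicit hydrogens by atom environment:
  13 × C (aromatic): 1 H each → 13
  5 × C (aromatic): no H
  2 × C: 2 H each → 4
  1 × C: 3 H
  1 × O: no H
  Total hydrogens = 20.
Molecular formula: C21H20O

C21H20O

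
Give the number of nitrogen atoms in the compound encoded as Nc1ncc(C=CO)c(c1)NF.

3

The symbol for nitrogen appears 3 times in the SMILES.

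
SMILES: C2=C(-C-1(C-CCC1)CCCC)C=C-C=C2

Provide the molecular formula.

C15H22

Heavy atoms from the SMILES: 15 C.
Implicit hydrogens by atom environment:
  7 × C: 2 H each → 14
  5 × C (aromatic): 1 H each → 5
  1 × C: 3 H
  1 × C: no H
  1 × C (aromatic): no H
  Total hydrogens = 22.
Molecular formula: C15H22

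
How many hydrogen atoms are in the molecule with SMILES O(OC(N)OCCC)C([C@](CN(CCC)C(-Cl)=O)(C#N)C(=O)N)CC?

Hydrogens are implicit in SMILES; fill each atom to its normal valence:
  6 × C: 2 H each → 12
  5 × O: no H
  4 × C: no H
  3 × C: 3 H each → 9
  2 × C: 1 H each → 2
  2 × N: 2 H each → 4
  2 × N: no H
  1 × Cl: no H
  Total hydrogens = 27.

27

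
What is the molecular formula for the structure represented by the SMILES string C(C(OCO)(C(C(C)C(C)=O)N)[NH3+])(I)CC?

C10H22IN2O3+

Heavy atoms from the SMILES: 10 C, 1 I, 2 N, 3 O.
Implicit hydrogens by atom environment:
  3 × C: 3 H each → 9
  3 × C: 1 H each → 3
  2 × C: 2 H each → 4
  2 × C: no H
  2 × O: no H
  1 × I: no H
  1 × N (charge +1): 3 H
  1 × N: 2 H
  1 × O: 1 H
  Total hydrogens = 22.
Net charge +1.
Molecular formula: C10H22IN2O3+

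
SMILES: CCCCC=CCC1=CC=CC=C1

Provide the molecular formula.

Heavy atoms from the SMILES: 13 C.
Implicit hydrogens by atom environment:
  5 × C (aromatic): 1 H each → 5
  4 × C: 2 H each → 8
  2 × C: 1 H each → 2
  1 × C: 3 H
  1 × C (aromatic): no H
  Total hydrogens = 18.
Molecular formula: C13H18

C13H18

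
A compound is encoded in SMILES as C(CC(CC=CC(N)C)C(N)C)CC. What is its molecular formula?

Heavy atoms from the SMILES: 12 C, 2 N.
Implicit hydrogens by atom environment:
  5 × C: 1 H each → 5
  4 × C: 2 H each → 8
  3 × C: 3 H each → 9
  2 × N: 2 H each → 4
  Total hydrogens = 26.
Molecular formula: C12H26N2

C12H26N2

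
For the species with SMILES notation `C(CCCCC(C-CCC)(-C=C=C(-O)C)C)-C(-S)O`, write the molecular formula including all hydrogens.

C16H30O2S

Heavy atoms from the SMILES: 16 C, 2 O, 1 S.
Implicit hydrogens by atom environment:
  8 × C: 2 H each → 16
  3 × C: 3 H each → 9
  3 × C: no H
  2 × C: 1 H each → 2
  2 × O: 1 H each → 2
  1 × S: 1 H
  Total hydrogens = 30.
Molecular formula: C16H30O2S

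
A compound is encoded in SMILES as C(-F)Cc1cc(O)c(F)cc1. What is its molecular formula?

Heavy atoms from the SMILES: 8 C, 2 F, 1 O.
Implicit hydrogens by atom environment:
  3 × C (aromatic): 1 H each → 3
  3 × C (aromatic): no H
  2 × C: 2 H each → 4
  2 × F: no H
  1 × O: 1 H
  Total hydrogens = 8.
Molecular formula: C8H8F2O

C8H8F2O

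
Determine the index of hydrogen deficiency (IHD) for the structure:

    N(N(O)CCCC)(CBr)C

Molecular formula from the SMILES: C6H15BrN2O.
DoU = (2C + 2 + N − H − X)/2 = (2·6 + 2 + 2 − 15 − 1)/2 = 0/2 = 0.
(Structurally: 0 ring(s) + 0 π bond(s) = 0.)

0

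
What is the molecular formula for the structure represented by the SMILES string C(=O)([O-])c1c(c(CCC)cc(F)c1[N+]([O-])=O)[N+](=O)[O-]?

Heavy atoms from the SMILES: 10 C, 1 F, 2 N, 6 O.
Implicit hydrogens by atom environment:
  5 × C (aromatic): no H
  3 × O: no H
  3 × O (charge -1): no H
  2 × C: 2 H each → 4
  2 × N (charge +1): no H
  1 × C: 3 H
  1 × C (aromatic): 1 H
  1 × C: no H
  1 × F: no H
  Total hydrogens = 8.
Net charge -1.
Molecular formula: C10H8FN2O6-

C10H8FN2O6-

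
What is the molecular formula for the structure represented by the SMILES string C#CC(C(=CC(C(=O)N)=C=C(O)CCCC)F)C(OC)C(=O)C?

Heavy atoms from the SMILES: 17 C, 1 F, 1 N, 4 O.
Implicit hydrogens by atom environment:
  7 × C: no H
  4 × C: 1 H each → 4
  3 × C: 3 H each → 9
  3 × C: 2 H each → 6
  3 × O: no H
  1 × F: no H
  1 × N: 2 H
  1 × O: 1 H
  Total hydrogens = 22.
Molecular formula: C17H22FNO4

C17H22FNO4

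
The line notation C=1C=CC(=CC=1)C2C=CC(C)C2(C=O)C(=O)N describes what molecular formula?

C14H15NO2

Heavy atoms from the SMILES: 14 C, 1 N, 2 O.
Implicit hydrogens by atom environment:
  5 × C: 1 H each → 5
  5 × C (aromatic): 1 H each → 5
  2 × C: no H
  2 × O: no H
  1 × C: 3 H
  1 × C (aromatic): no H
  1 × N: 2 H
  Total hydrogens = 15.
Molecular formula: C14H15NO2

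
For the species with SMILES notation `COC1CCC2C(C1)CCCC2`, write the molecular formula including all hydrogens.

C11H20O

Heavy atoms from the SMILES: 11 C, 1 O.
Implicit hydrogens by atom environment:
  7 × C: 2 H each → 14
  3 × C: 1 H each → 3
  1 × C: 3 H
  1 × O: no H
  Total hydrogens = 20.
Molecular formula: C11H20O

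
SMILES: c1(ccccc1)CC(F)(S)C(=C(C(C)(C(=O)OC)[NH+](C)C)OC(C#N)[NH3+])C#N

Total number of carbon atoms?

The symbol for carbon appears 19 times in the SMILES. Lowercase c denotes aromatic carbon and counts toward C.

19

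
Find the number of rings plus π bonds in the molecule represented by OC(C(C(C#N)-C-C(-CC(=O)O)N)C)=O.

Molecular formula from the SMILES: C9H14N2O4.
DoU = (2C + 2 + N − H − X)/2 = (2·9 + 2 + 2 − 14 − 0)/2 = 8/2 = 4.
(Structurally: 0 ring(s) + 4 π bond(s) = 4.)

4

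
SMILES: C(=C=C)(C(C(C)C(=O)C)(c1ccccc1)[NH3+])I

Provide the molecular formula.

C14H17INO+

Heavy atoms from the SMILES: 14 C, 1 I, 1 N, 1 O.
Implicit hydrogens by atom environment:
  5 × C (aromatic): 1 H each → 5
  4 × C: no H
  2 × C: 3 H each → 6
  1 × C: 2 H
  1 × C: 1 H
  1 × C (aromatic): no H
  1 × I: no H
  1 × N (charge +1): 3 H
  1 × O: no H
  Total hydrogens = 17.
Net charge +1.
Molecular formula: C14H17INO+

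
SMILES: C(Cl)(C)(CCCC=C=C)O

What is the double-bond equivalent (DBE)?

Molecular formula from the SMILES: C8H13ClO.
DoU = (2C + 2 + N − H − X)/2 = (2·8 + 2 + 0 − 13 − 1)/2 = 4/2 = 2.
(Structurally: 0 ring(s) + 2 π bond(s) = 2.)

2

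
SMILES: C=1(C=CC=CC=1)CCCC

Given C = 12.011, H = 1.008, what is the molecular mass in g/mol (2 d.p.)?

134.22

Molecular formula: C10H14.
M = 10×12.011 + 14×1.008 = 134.22 g/mol.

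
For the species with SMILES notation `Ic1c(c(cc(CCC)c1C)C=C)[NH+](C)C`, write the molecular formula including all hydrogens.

Heavy atoms from the SMILES: 14 C, 1 I, 1 N.
Implicit hydrogens by atom environment:
  5 × C (aromatic): no H
  4 × C: 3 H each → 12
  3 × C: 2 H each → 6
  1 × C (aromatic): 1 H
  1 × C: 1 H
  1 × I: no H
  1 × N (charge +1): 1 H
  Total hydrogens = 21.
Net charge +1.
Molecular formula: C14H21IN+

C14H21IN+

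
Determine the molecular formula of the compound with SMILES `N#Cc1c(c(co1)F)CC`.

Heavy atoms from the SMILES: 7 C, 1 F, 1 N, 1 O.
Implicit hydrogens by atom environment:
  3 × C (aromatic): no H
  1 × C: 3 H
  1 × C: 2 H
  1 × C (aromatic): 1 H
  1 × C: no H
  1 × F: no H
  1 × N: no H
  1 × O (aromatic): no H
  Total hydrogens = 6.
Molecular formula: C7H6FNO

C7H6FNO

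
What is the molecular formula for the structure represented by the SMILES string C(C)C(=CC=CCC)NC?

Heavy atoms from the SMILES: 9 C, 1 N.
Implicit hydrogens by atom environment:
  3 × C: 3 H each → 9
  3 × C: 1 H each → 3
  2 × C: 2 H each → 4
  1 × C: no H
  1 × N: 1 H
  Total hydrogens = 17.
Molecular formula: C9H17N

C9H17N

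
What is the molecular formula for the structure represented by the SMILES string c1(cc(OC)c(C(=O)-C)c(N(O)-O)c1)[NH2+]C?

C10H15N2O4+

Heavy atoms from the SMILES: 10 C, 2 N, 4 O.
Implicit hydrogens by atom environment:
  4 × C (aromatic): no H
  3 × C: 3 H each → 9
  2 × C (aromatic): 1 H each → 2
  2 × O: 1 H each → 2
  2 × O: no H
  1 × C: no H
  1 × N (charge +1): 2 H
  1 × N: no H
  Total hydrogens = 15.
Net charge +1.
Molecular formula: C10H15N2O4+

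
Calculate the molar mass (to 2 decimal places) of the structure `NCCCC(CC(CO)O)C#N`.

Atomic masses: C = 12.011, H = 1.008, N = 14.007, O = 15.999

Molecular formula: C8H16N2O2.
M = 8×12.011 + 16×1.008 + 2×14.007 + 2×15.999 = 172.23 g/mol.

172.23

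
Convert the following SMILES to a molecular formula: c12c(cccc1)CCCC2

C10H12

Heavy atoms from the SMILES: 10 C.
Implicit hydrogens by atom environment:
  4 × C: 2 H each → 8
  4 × C (aromatic): 1 H each → 4
  2 × C (aromatic): no H
  Total hydrogens = 12.
Molecular formula: C10H12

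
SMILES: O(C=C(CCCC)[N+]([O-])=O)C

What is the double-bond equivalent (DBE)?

2

Molecular formula from the SMILES: C7H13NO3.
DoU = (2C + 2 + N − H − X)/2 = (2·7 + 2 + 1 − 13 − 0)/2 = 4/2 = 2.
(Structurally: 0 ring(s) + 2 π bond(s) = 2.)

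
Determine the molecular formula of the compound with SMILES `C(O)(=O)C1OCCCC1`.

C6H10O3

Heavy atoms from the SMILES: 6 C, 3 O.
Implicit hydrogens by atom environment:
  4 × C: 2 H each → 8
  2 × O: no H
  1 × C: 1 H
  1 × C: no H
  1 × O: 1 H
  Total hydrogens = 10.
Molecular formula: C6H10O3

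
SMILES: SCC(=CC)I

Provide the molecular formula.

Heavy atoms from the SMILES: 4 C, 1 I, 1 S.
Implicit hydrogens by atom environment:
  1 × C: 3 H
  1 × C: 2 H
  1 × C: 1 H
  1 × C: no H
  1 × I: no H
  1 × S: 1 H
  Total hydrogens = 7.
Molecular formula: C4H7IS

C4H7IS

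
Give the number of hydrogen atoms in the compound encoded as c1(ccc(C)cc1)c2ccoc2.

10

Hydrogens are implicit in SMILES; fill each atom to its normal valence:
  7 × C (aromatic): 1 H each → 7
  3 × C (aromatic): no H
  1 × C: 3 H
  1 × O (aromatic): no H
  Total hydrogens = 10.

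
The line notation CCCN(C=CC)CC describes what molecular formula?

C8H17N

Heavy atoms from the SMILES: 8 C, 1 N.
Implicit hydrogens by atom environment:
  3 × C: 3 H each → 9
  3 × C: 2 H each → 6
  2 × C: 1 H each → 2
  1 × N: no H
  Total hydrogens = 17.
Molecular formula: C8H17N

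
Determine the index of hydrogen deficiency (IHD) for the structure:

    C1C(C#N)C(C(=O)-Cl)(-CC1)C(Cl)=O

5

Molecular formula from the SMILES: C8H7Cl2NO2.
DoU = (2C + 2 + N − H − X)/2 = (2·8 + 2 + 1 − 7 − 2)/2 = 10/2 = 5.
(Structurally: 1 ring(s) + 4 π bond(s) = 5.)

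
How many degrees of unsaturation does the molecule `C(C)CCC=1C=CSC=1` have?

3

Molecular formula from the SMILES: C8H12S.
DoU = (2C + 2 + N − H − X)/2 = (2·8 + 2 + 0 − 12 − 0)/2 = 6/2 = 3.
(Structurally: 1 ring(s) + 2 π bond(s) = 3.)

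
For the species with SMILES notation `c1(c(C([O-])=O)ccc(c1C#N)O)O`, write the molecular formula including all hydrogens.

C8H4NO4-

Heavy atoms from the SMILES: 8 C, 1 N, 4 O.
Implicit hydrogens by atom environment:
  4 × C (aromatic): no H
  2 × C (aromatic): 1 H each → 2
  2 × C: no H
  2 × O: 1 H each → 2
  1 × N: no H
  1 × O: no H
  1 × O (charge -1): no H
  Total hydrogens = 4.
Net charge -1.
Molecular formula: C8H4NO4-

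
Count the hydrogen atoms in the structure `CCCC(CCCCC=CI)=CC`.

21

Hydrogens are implicit in SMILES; fill each atom to its normal valence:
  6 × C: 2 H each → 12
  3 × C: 1 H each → 3
  2 × C: 3 H each → 6
  1 × C: no H
  1 × I: no H
  Total hydrogens = 21.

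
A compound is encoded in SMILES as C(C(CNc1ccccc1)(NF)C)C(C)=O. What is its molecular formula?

Heavy atoms from the SMILES: 12 C, 1 F, 2 N, 1 O.
Implicit hydrogens by atom environment:
  5 × C (aromatic): 1 H each → 5
  2 × C: 3 H each → 6
  2 × C: 2 H each → 4
  2 × C: no H
  2 × N: 1 H each → 2
  1 × C (aromatic): no H
  1 × F: no H
  1 × O: no H
  Total hydrogens = 17.
Molecular formula: C12H17FN2O

C12H17FN2O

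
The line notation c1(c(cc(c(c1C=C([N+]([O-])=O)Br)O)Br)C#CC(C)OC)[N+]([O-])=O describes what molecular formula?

Heavy atoms from the SMILES: 2 Br, 13 C, 2 N, 6 O.
Implicit hydrogens by atom environment:
  5 × C (aromatic): no H
  3 × C: no H
  3 × O: no H
  2 × Br: no H
  2 × C: 3 H each → 6
  2 × C: 1 H each → 2
  2 × N (charge +1): no H
  2 × O (charge -1): no H
  1 × C (aromatic): 1 H
  1 × O: 1 H
  Total hydrogens = 10.
Molecular formula: C13H10Br2N2O6

C13H10Br2N2O6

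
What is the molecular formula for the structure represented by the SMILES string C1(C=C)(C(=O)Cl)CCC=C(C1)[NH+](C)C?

Heavy atoms from the SMILES: 11 C, 1 Cl, 1 N, 1 O.
Implicit hydrogens by atom environment:
  4 × C: 2 H each → 8
  3 × C: no H
  2 × C: 3 H each → 6
  2 × C: 1 H each → 2
  1 × Cl: no H
  1 × N (charge +1): 1 H
  1 × O: no H
  Total hydrogens = 17.
Net charge +1.
Molecular formula: C11H17ClNO+

C11H17ClNO+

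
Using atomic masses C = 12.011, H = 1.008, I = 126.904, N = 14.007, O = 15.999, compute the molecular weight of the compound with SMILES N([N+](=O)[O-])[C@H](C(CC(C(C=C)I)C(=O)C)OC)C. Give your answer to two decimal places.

370.19

Molecular formula: C11H19IN2O4.
M = 11×12.011 + 19×1.008 + 1×126.904 + 2×14.007 + 4×15.999 = 370.19 g/mol.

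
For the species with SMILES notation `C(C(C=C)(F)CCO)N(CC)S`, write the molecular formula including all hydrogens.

Heavy atoms from the SMILES: 8 C, 1 F, 1 N, 1 O, 1 S.
Implicit hydrogens by atom environment:
  5 × C: 2 H each → 10
  1 × C: 3 H
  1 × C: 1 H
  1 × C: no H
  1 × F: no H
  1 × N: no H
  1 × O: 1 H
  1 × S: 1 H
  Total hydrogens = 16.
Molecular formula: C8H16FNOS

C8H16FNOS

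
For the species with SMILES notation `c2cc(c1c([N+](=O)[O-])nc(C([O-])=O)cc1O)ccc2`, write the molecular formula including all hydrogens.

C12H7N2O5-

Heavy atoms from the SMILES: 12 C, 2 N, 5 O.
Implicit hydrogens by atom environment:
  6 × C (aromatic): 1 H each → 6
  5 × C (aromatic): no H
  2 × O: no H
  2 × O (charge -1): no H
  1 × C: no H
  1 × N (aromatic): no H
  1 × N (charge +1): no H
  1 × O: 1 H
  Total hydrogens = 7.
Net charge -1.
Molecular formula: C12H7N2O5-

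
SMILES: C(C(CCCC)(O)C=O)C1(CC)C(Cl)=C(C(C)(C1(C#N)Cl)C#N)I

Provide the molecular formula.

C17H21Cl2IN2O2

Heavy atoms from the SMILES: 17 C, 2 Cl, 1 I, 2 N, 2 O.
Implicit hydrogens by atom environment:
  8 × C: no H
  5 × C: 2 H each → 10
  3 × C: 3 H each → 9
  2 × Cl: no H
  2 × N: no H
  1 × C: 1 H
  1 × I: no H
  1 × O: 1 H
  1 × O: no H
  Total hydrogens = 21.
Molecular formula: C17H21Cl2IN2O2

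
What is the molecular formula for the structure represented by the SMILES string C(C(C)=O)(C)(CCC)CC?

Heavy atoms from the SMILES: 9 C, 1 O.
Implicit hydrogens by atom environment:
  4 × C: 3 H each → 12
  3 × C: 2 H each → 6
  2 × C: no H
  1 × O: no H
  Total hydrogens = 18.
Molecular formula: C9H18O

C9H18O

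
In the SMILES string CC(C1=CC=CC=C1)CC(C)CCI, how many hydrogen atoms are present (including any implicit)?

Hydrogens are implicit in SMILES; fill each atom to its normal valence:
  5 × C (aromatic): 1 H each → 5
  3 × C: 2 H each → 6
  2 × C: 3 H each → 6
  2 × C: 1 H each → 2
  1 × C (aromatic): no H
  1 × I: no H
  Total hydrogens = 19.

19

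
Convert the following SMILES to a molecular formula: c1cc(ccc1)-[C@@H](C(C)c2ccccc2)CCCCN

C19H25N

Heavy atoms from the SMILES: 19 C, 1 N.
Implicit hydrogens by atom environment:
  10 × C (aromatic): 1 H each → 10
  4 × C: 2 H each → 8
  2 × C: 1 H each → 2
  2 × C (aromatic): no H
  1 × C: 3 H
  1 × N: 2 H
  Total hydrogens = 25.
Molecular formula: C19H25N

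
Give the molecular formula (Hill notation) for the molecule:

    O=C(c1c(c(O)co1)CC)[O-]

Heavy atoms from the SMILES: 7 C, 4 O.
Implicit hydrogens by atom environment:
  3 × C (aromatic): no H
  1 × C: 3 H
  1 × C: 2 H
  1 × C (aromatic): 1 H
  1 × C: no H
  1 × O: 1 H
  1 × O (aromatic): no H
  1 × O: no H
  1 × O (charge -1): no H
  Total hydrogens = 7.
Net charge -1.
Molecular formula: C7H7O4-

C7H7O4-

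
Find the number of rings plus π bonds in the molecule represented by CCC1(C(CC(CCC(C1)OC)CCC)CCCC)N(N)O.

Molecular formula from the SMILES: C18H38N2O2.
DoU = (2C + 2 + N − H − X)/2 = (2·18 + 2 + 2 − 38 − 0)/2 = 2/2 = 1.
(Structurally: 1 ring(s) + 0 π bond(s) = 1.)

1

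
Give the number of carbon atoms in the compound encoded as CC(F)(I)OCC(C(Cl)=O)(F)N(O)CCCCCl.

The symbol for carbon appears 9 times in the SMILES. (Cl is a single chlorine, not C + l.)

9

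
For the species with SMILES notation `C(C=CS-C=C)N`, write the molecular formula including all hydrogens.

Heavy atoms from the SMILES: 5 C, 1 N, 1 S.
Implicit hydrogens by atom environment:
  3 × C: 1 H each → 3
  2 × C: 2 H each → 4
  1 × N: 2 H
  1 × S: no H
  Total hydrogens = 9.
Molecular formula: C5H9NS

C5H9NS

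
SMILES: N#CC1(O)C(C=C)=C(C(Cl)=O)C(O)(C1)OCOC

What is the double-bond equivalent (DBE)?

6

Molecular formula from the SMILES: C11H12ClNO5.
DoU = (2C + 2 + N − H − X)/2 = (2·11 + 2 + 1 − 12 − 1)/2 = 12/2 = 6.
(Structurally: 1 ring(s) + 5 π bond(s) = 6.)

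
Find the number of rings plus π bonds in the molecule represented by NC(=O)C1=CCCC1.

Molecular formula from the SMILES: C6H9NO.
DoU = (2C + 2 + N − H − X)/2 = (2·6 + 2 + 1 − 9 − 0)/2 = 6/2 = 3.
(Structurally: 1 ring(s) + 2 π bond(s) = 3.)

3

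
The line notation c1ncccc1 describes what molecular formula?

Heavy atoms from the SMILES: 5 C, 1 N.
Implicit hydrogens by atom environment:
  5 × C (aromatic): 1 H each → 5
  1 × N (aromatic): no H
  Total hydrogens = 5.
Molecular formula: C5H5N

C5H5N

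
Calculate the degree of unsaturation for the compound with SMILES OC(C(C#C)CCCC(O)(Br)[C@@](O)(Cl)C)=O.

3

Molecular formula from the SMILES: C10H14BrClO4.
DoU = (2C + 2 + N − H − X)/2 = (2·10 + 2 + 0 − 14 − 2)/2 = 6/2 = 3.
(Structurally: 0 ring(s) + 3 π bond(s) = 3.)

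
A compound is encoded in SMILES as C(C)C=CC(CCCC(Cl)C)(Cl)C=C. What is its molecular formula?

Heavy atoms from the SMILES: 12 C, 2 Cl.
Implicit hydrogens by atom environment:
  5 × C: 2 H each → 10
  4 × C: 1 H each → 4
  2 × C: 3 H each → 6
  2 × Cl: no H
  1 × C: no H
  Total hydrogens = 20.
Molecular formula: C12H20Cl2

C12H20Cl2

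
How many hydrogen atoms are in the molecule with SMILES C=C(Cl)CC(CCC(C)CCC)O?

21

Hydrogens are implicit in SMILES; fill each atom to its normal valence:
  6 × C: 2 H each → 12
  2 × C: 3 H each → 6
  2 × C: 1 H each → 2
  1 × C: no H
  1 × Cl: no H
  1 × O: 1 H
  Total hydrogens = 21.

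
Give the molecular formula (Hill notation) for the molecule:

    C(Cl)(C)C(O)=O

C3H5ClO2

Heavy atoms from the SMILES: 3 C, 1 Cl, 2 O.
Implicit hydrogens by atom environment:
  1 × C: 3 H
  1 × C: 1 H
  1 × C: no H
  1 × Cl: no H
  1 × O: 1 H
  1 × O: no H
  Total hydrogens = 5.
Molecular formula: C3H5ClO2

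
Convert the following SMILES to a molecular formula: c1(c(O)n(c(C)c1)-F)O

C5H6FNO2

Heavy atoms from the SMILES: 5 C, 1 F, 1 N, 2 O.
Implicit hydrogens by atom environment:
  3 × C (aromatic): no H
  2 × O: 1 H each → 2
  1 × C: 3 H
  1 × C (aromatic): 1 H
  1 × F: no H
  1 × N (aromatic): no H
  Total hydrogens = 6.
Molecular formula: C5H6FNO2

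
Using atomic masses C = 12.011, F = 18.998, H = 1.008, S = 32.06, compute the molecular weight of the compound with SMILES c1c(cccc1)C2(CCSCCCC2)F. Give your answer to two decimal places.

Molecular formula: C13H17FS.
M = 13×12.011 + 1×18.998 + 17×1.008 + 1×32.06 = 224.34 g/mol.

224.34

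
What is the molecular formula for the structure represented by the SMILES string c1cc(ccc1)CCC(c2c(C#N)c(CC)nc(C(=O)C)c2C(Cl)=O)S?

C20H19ClN2O2S

Heavy atoms from the SMILES: 20 C, 1 Cl, 2 N, 2 O, 1 S.
Implicit hydrogens by atom environment:
  6 × C (aromatic): no H
  5 × C (aromatic): 1 H each → 5
  3 × C: 2 H each → 6
  3 × C: no H
  2 × C: 3 H each → 6
  2 × O: no H
  1 × C: 1 H
  1 × Cl: no H
  1 × N (aromatic): no H
  1 × N: no H
  1 × S: 1 H
  Total hydrogens = 19.
Molecular formula: C20H19ClN2O2S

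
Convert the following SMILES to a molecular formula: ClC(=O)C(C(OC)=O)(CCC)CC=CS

Heavy atoms from the SMILES: 10 C, 1 Cl, 3 O, 1 S.
Implicit hydrogens by atom environment:
  3 × C: 2 H each → 6
  3 × C: no H
  3 × O: no H
  2 × C: 3 H each → 6
  2 × C: 1 H each → 2
  1 × Cl: no H
  1 × S: 1 H
  Total hydrogens = 15.
Molecular formula: C10H15ClO3S

C10H15ClO3S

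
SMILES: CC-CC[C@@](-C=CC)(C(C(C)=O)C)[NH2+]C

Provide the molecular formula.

Heavy atoms from the SMILES: 13 C, 1 N, 1 O.
Implicit hydrogens by atom environment:
  5 × C: 3 H each → 15
  3 × C: 2 H each → 6
  3 × C: 1 H each → 3
  2 × C: no H
  1 × N (charge +1): 2 H
  1 × O: no H
  Total hydrogens = 26.
Net charge +1.
Molecular formula: C13H26NO+

C13H26NO+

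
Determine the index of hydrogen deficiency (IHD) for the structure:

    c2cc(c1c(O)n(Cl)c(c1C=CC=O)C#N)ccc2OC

Molecular formula from the SMILES: C15H11ClN2O3.
DoU = (2C + 2 + N − H − X)/2 = (2·15 + 2 + 2 − 11 − 1)/2 = 22/2 = 11.
(Structurally: 2 ring(s) + 9 π bond(s) = 11.)

11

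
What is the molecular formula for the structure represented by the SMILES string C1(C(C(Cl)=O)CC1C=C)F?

C7H8ClFO

Heavy atoms from the SMILES: 7 C, 1 Cl, 1 F, 1 O.
Implicit hydrogens by atom environment:
  4 × C: 1 H each → 4
  2 × C: 2 H each → 4
  1 × C: no H
  1 × Cl: no H
  1 × F: no H
  1 × O: no H
  Total hydrogens = 8.
Molecular formula: C7H8ClFO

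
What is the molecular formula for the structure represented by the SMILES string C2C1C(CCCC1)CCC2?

C10H18

Heavy atoms from the SMILES: 10 C.
Implicit hydrogens by atom environment:
  8 × C: 2 H each → 16
  2 × C: 1 H each → 2
  Total hydrogens = 18.
Molecular formula: C10H18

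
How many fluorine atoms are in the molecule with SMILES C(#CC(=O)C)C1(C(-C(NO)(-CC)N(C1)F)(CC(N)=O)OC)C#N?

The symbol for fluorine appears 1 time in the SMILES.

1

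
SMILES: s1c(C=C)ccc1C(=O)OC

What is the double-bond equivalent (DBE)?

5

Molecular formula from the SMILES: C8H8O2S.
DoU = (2C + 2 + N − H − X)/2 = (2·8 + 2 + 0 − 8 − 0)/2 = 10/2 = 5.
(Structurally: 1 ring(s) + 4 π bond(s) = 5.)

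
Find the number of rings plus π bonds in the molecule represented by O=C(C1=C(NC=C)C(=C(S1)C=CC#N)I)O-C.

Molecular formula from the SMILES: C11H9IN2O2S.
DoU = (2C + 2 + N − H − X)/2 = (2·11 + 2 + 2 − 9 − 1)/2 = 16/2 = 8.
(Structurally: 1 ring(s) + 7 π bond(s) = 8.)

8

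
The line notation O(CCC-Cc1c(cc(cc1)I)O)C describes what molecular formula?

Heavy atoms from the SMILES: 11 C, 1 I, 2 O.
Implicit hydrogens by atom environment:
  4 × C: 2 H each → 8
  3 × C (aromatic): 1 H each → 3
  3 × C (aromatic): no H
  1 × C: 3 H
  1 × I: no H
  1 × O: 1 H
  1 × O: no H
  Total hydrogens = 15.
Molecular formula: C11H15IO2

C11H15IO2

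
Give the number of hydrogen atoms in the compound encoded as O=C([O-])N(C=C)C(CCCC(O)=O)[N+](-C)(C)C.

20

Hydrogens are implicit in SMILES; fill each atom to its normal valence:
  4 × C: 2 H each → 8
  3 × C: 3 H each → 9
  2 × C: 1 H each → 2
  2 × C: no H
  2 × O: no H
  1 × N: no H
  1 × N (charge +1): no H
  1 × O: 1 H
  1 × O (charge -1): no H
  Total hydrogens = 20.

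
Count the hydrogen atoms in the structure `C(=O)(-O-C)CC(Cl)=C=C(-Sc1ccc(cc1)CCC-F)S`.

16

Hydrogens are implicit in SMILES; fill each atom to its normal valence:
  4 × C: 2 H each → 8
  4 × C (aromatic): 1 H each → 4
  4 × C: no H
  2 × C (aromatic): no H
  2 × O: no H
  1 × C: 3 H
  1 × Cl: no H
  1 × F: no H
  1 × S: 1 H
  1 × S: no H
  Total hydrogens = 16.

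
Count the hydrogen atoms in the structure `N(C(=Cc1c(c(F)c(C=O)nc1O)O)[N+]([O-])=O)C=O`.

Hydrogens are implicit in SMILES; fill each atom to its normal valence:
  5 × C (aromatic): no H
  3 × C: 1 H each → 3
  3 × O: no H
  2 × O: 1 H each → 2
  1 × C: no H
  1 × F: no H
  1 × N: 1 H
  1 × N (aromatic): no H
  1 × N (charge +1): no H
  1 × O (charge -1): no H
  Total hydrogens = 6.

6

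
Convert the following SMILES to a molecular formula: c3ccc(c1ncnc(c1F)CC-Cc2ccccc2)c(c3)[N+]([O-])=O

C19H16FN3O2

Heavy atoms from the SMILES: 19 C, 1 F, 3 N, 2 O.
Implicit hydrogens by atom environment:
  10 × C (aromatic): 1 H each → 10
  6 × C (aromatic): no H
  3 × C: 2 H each → 6
  2 × N (aromatic): no H
  1 × F: no H
  1 × N (charge +1): no H
  1 × O: no H
  1 × O (charge -1): no H
  Total hydrogens = 16.
Molecular formula: C19H16FN3O2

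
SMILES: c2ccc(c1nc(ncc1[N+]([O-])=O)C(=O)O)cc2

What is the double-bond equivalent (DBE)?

10

Molecular formula from the SMILES: C11H7N3O4.
DoU = (2C + 2 + N − H − X)/2 = (2·11 + 2 + 3 − 7 − 0)/2 = 20/2 = 10.
(Structurally: 2 ring(s) + 8 π bond(s) = 10.)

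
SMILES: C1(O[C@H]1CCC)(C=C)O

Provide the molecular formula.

Heavy atoms from the SMILES: 7 C, 2 O.
Implicit hydrogens by atom environment:
  3 × C: 2 H each → 6
  2 × C: 1 H each → 2
  1 × C: 3 H
  1 × C: no H
  1 × O: 1 H
  1 × O: no H
  Total hydrogens = 12.
Molecular formula: C7H12O2

C7H12O2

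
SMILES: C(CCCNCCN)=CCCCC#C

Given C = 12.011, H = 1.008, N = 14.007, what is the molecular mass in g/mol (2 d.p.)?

194.32

Molecular formula: C12H22N2.
M = 12×12.011 + 22×1.008 + 2×14.007 = 194.32 g/mol.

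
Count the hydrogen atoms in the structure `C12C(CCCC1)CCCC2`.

18

Hydrogens are implicit in SMILES; fill each atom to its normal valence:
  8 × C: 2 H each → 16
  2 × C: 1 H each → 2
  Total hydrogens = 18.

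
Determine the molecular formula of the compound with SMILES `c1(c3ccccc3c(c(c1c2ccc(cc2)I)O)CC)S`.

C18H15IOS

Heavy atoms from the SMILES: 18 C, 1 I, 1 O, 1 S.
Implicit hydrogens by atom environment:
  8 × C (aromatic): 1 H each → 8
  8 × C (aromatic): no H
  1 × C: 3 H
  1 × C: 2 H
  1 × I: no H
  1 × O: 1 H
  1 × S: 1 H
  Total hydrogens = 15.
Molecular formula: C18H15IOS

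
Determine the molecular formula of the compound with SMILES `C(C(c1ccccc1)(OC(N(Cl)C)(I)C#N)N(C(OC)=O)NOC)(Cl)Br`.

C14H16BrCl2IN4O4

Heavy atoms from the SMILES: 1 Br, 14 C, 2 Cl, 1 I, 4 N, 4 O.
Implicit hydrogens by atom environment:
  5 × C (aromatic): 1 H each → 5
  4 × C: no H
  4 × O: no H
  3 × C: 3 H each → 9
  3 × N: no H
  2 × Cl: no H
  1 × Br: no H
  1 × C: 1 H
  1 × C (aromatic): no H
  1 × I: no H
  1 × N: 1 H
  Total hydrogens = 16.
Molecular formula: C14H16BrCl2IN4O4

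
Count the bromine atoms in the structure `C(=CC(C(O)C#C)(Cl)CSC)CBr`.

1

The symbol for bromine appears 1 time in the SMILES.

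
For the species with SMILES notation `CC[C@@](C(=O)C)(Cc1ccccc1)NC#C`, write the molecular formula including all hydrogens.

C14H17NO

Heavy atoms from the SMILES: 14 C, 1 N, 1 O.
Implicit hydrogens by atom environment:
  5 × C (aromatic): 1 H each → 5
  3 × C: no H
  2 × C: 3 H each → 6
  2 × C: 2 H each → 4
  1 × C: 1 H
  1 × C (aromatic): no H
  1 × N: 1 H
  1 × O: no H
  Total hydrogens = 17.
Molecular formula: C14H17NO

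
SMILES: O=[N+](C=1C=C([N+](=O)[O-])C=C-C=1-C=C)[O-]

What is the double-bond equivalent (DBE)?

Molecular formula from the SMILES: C8H6N2O4.
DoU = (2C + 2 + N − H − X)/2 = (2·8 + 2 + 2 − 6 − 0)/2 = 14/2 = 7.
(Structurally: 1 ring(s) + 6 π bond(s) = 7.)

7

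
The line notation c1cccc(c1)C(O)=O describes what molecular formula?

Heavy atoms from the SMILES: 7 C, 2 O.
Implicit hydrogens by atom environment:
  5 × C (aromatic): 1 H each → 5
  1 × C (aromatic): no H
  1 × C: no H
  1 × O: 1 H
  1 × O: no H
  Total hydrogens = 6.
Molecular formula: C7H6O2

C7H6O2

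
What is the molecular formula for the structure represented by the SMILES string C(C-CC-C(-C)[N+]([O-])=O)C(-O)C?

Heavy atoms from the SMILES: 8 C, 1 N, 3 O.
Implicit hydrogens by atom environment:
  4 × C: 2 H each → 8
  2 × C: 3 H each → 6
  2 × C: 1 H each → 2
  1 × N (charge +1): no H
  1 × O: 1 H
  1 × O: no H
  1 × O (charge -1): no H
  Total hydrogens = 17.
Molecular formula: C8H17NO3

C8H17NO3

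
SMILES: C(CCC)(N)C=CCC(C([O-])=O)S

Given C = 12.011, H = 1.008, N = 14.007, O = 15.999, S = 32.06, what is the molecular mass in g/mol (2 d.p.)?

202.29

Molecular formula: C9H16NO2S-.
M = 9×12.011 + 16×1.008 + 1×14.007 + 2×15.999 + 1×32.06 = 202.29 g/mol.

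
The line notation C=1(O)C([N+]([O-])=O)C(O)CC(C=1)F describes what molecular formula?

Heavy atoms from the SMILES: 6 C, 1 F, 1 N, 4 O.
Implicit hydrogens by atom environment:
  4 × C: 1 H each → 4
  2 × O: 1 H each → 2
  1 × C: 2 H
  1 × C: no H
  1 × F: no H
  1 × N (charge +1): no H
  1 × O: no H
  1 × O (charge -1): no H
  Total hydrogens = 8.
Molecular formula: C6H8FNO4

C6H8FNO4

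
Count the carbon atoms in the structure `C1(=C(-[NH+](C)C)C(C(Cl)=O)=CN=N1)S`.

The symbol for carbon appears 7 times in the SMILES. (Cl is a single chlorine, not C + l.)

7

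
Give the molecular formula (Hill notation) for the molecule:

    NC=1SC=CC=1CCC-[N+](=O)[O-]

Heavy atoms from the SMILES: 7 C, 2 N, 2 O, 1 S.
Implicit hydrogens by atom environment:
  3 × C: 2 H each → 6
  2 × C (aromatic): 1 H each → 2
  2 × C (aromatic): no H
  1 × N: 2 H
  1 × N (charge +1): no H
  1 × O: no H
  1 × O (charge -1): no H
  1 × S (aromatic): no H
  Total hydrogens = 10.
Molecular formula: C7H10N2O2S

C7H10N2O2S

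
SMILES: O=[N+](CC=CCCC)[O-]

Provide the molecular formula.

C6H11NO2

Heavy atoms from the SMILES: 6 C, 1 N, 2 O.
Implicit hydrogens by atom environment:
  3 × C: 2 H each → 6
  2 × C: 1 H each → 2
  1 × C: 3 H
  1 × N (charge +1): no H
  1 × O: no H
  1 × O (charge -1): no H
  Total hydrogens = 11.
Molecular formula: C6H11NO2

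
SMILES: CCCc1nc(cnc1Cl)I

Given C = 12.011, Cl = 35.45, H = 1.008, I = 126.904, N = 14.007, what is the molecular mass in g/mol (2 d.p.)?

282.51

Molecular formula: C7H8ClIN2.
M = 7×12.011 + 1×35.45 + 8×1.008 + 1×126.904 + 2×14.007 = 282.51 g/mol.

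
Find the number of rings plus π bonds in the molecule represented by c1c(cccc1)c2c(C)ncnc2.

Molecular formula from the SMILES: C11H10N2.
DoU = (2C + 2 + N − H − X)/2 = (2·11 + 2 + 2 − 10 − 0)/2 = 16/2 = 8.
(Structurally: 2 ring(s) + 6 π bond(s) = 8.)

8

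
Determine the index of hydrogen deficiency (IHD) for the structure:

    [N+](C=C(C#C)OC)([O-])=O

4

Molecular formula from the SMILES: C5H5NO3.
DoU = (2C + 2 + N − H − X)/2 = (2·5 + 2 + 1 − 5 − 0)/2 = 8/2 = 4.
(Structurally: 0 ring(s) + 4 π bond(s) = 4.)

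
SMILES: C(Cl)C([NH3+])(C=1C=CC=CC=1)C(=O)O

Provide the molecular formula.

Heavy atoms from the SMILES: 9 C, 1 Cl, 1 N, 2 O.
Implicit hydrogens by atom environment:
  5 × C (aromatic): 1 H each → 5
  2 × C: no H
  1 × C: 2 H
  1 × C (aromatic): no H
  1 × Cl: no H
  1 × N (charge +1): 3 H
  1 × O: 1 H
  1 × O: no H
  Total hydrogens = 11.
Net charge +1.
Molecular formula: C9H11ClNO2+

C9H11ClNO2+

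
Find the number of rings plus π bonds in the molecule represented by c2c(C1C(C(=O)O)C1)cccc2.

6

Molecular formula from the SMILES: C10H10O2.
DoU = (2C + 2 + N − H − X)/2 = (2·10 + 2 + 0 − 10 − 0)/2 = 12/2 = 6.
(Structurally: 2 ring(s) + 4 π bond(s) = 6.)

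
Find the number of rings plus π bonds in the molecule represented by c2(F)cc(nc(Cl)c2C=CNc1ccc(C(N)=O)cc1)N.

10

Molecular formula from the SMILES: C14H12ClFN4O.
DoU = (2C + 2 + N − H − X)/2 = (2·14 + 2 + 4 − 12 − 2)/2 = 20/2 = 10.
(Structurally: 2 ring(s) + 8 π bond(s) = 10.)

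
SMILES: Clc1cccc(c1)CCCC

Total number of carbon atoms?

The symbol for carbon appears 10 times in the SMILES. Lowercase c denotes aromatic carbon and counts toward C.

10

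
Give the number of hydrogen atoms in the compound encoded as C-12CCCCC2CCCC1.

Hydrogens are implicit in SMILES; fill each atom to its normal valence:
  8 × C: 2 H each → 16
  2 × C: 1 H each → 2
  Total hydrogens = 18.

18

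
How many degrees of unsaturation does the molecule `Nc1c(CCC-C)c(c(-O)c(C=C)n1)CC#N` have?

Molecular formula from the SMILES: C13H17N3O.
DoU = (2C + 2 + N − H − X)/2 = (2·13 + 2 + 3 − 17 − 0)/2 = 14/2 = 7.
(Structurally: 1 ring(s) + 6 π bond(s) = 7.)

7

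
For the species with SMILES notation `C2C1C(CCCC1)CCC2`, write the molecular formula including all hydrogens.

C10H18

Heavy atoms from the SMILES: 10 C.
Implicit hydrogens by atom environment:
  8 × C: 2 H each → 16
  2 × C: 1 H each → 2
  Total hydrogens = 18.
Molecular formula: C10H18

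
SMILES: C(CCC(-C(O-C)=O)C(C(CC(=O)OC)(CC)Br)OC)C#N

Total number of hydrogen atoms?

Hydrogens are implicit in SMILES; fill each atom to its normal valence:
  5 × C: 2 H each → 10
  5 × O: no H
  4 × C: 3 H each → 12
  4 × C: no H
  2 × C: 1 H each → 2
  1 × Br: no H
  1 × N: no H
  Total hydrogens = 24.

24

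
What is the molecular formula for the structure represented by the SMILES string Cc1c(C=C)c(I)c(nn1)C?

C8H9IN2

Heavy atoms from the SMILES: 8 C, 1 I, 2 N.
Implicit hydrogens by atom environment:
  4 × C (aromatic): no H
  2 × C: 3 H each → 6
  2 × N (aromatic): no H
  1 × C: 2 H
  1 × C: 1 H
  1 × I: no H
  Total hydrogens = 9.
Molecular formula: C8H9IN2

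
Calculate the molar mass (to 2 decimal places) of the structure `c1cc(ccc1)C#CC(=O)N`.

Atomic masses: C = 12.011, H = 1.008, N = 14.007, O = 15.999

Molecular formula: C9H7NO.
M = 9×12.011 + 7×1.008 + 1×14.007 + 1×15.999 = 145.16 g/mol.

145.16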